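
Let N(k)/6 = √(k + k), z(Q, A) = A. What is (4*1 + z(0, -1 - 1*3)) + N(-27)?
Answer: 18*I*√6 ≈ 44.091*I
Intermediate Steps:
N(k) = 6*√2*√k (N(k) = 6*√(k + k) = 6*√(2*k) = 6*(√2*√k) = 6*√2*√k)
(4*1 + z(0, -1 - 1*3)) + N(-27) = (4*1 + (-1 - 1*3)) + 6*√2*√(-27) = (4 + (-1 - 3)) + 6*√2*(3*I*√3) = (4 - 4) + 18*I*√6 = 0 + 18*I*√6 = 18*I*√6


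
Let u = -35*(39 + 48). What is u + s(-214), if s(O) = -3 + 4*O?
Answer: -3904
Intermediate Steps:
u = -3045 (u = -35*87 = -3045)
u + s(-214) = -3045 + (-3 + 4*(-214)) = -3045 + (-3 - 856) = -3045 - 859 = -3904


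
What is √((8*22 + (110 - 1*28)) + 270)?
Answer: 4*√33 ≈ 22.978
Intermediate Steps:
√((8*22 + (110 - 1*28)) + 270) = √((176 + (110 - 28)) + 270) = √((176 + 82) + 270) = √(258 + 270) = √528 = 4*√33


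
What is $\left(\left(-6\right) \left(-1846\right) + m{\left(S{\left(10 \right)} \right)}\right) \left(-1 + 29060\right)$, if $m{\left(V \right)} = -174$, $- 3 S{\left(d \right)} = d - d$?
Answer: $316801218$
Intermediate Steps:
$S{\left(d \right)} = 0$ ($S{\left(d \right)} = - \frac{d - d}{3} = \left(- \frac{1}{3}\right) 0 = 0$)
$\left(\left(-6\right) \left(-1846\right) + m{\left(S{\left(10 \right)} \right)}\right) \left(-1 + 29060\right) = \left(\left(-6\right) \left(-1846\right) - 174\right) \left(-1 + 29060\right) = \left(11076 - 174\right) 29059 = 10902 \cdot 29059 = 316801218$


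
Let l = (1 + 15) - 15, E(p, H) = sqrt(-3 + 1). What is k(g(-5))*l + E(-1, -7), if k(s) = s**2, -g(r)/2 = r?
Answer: 100 + I*sqrt(2) ≈ 100.0 + 1.4142*I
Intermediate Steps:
g(r) = -2*r
E(p, H) = I*sqrt(2) (E(p, H) = sqrt(-2) = I*sqrt(2))
l = 1 (l = 16 - 15 = 1)
k(g(-5))*l + E(-1, -7) = (-2*(-5))**2*1 + I*sqrt(2) = 10**2*1 + I*sqrt(2) = 100*1 + I*sqrt(2) = 100 + I*sqrt(2)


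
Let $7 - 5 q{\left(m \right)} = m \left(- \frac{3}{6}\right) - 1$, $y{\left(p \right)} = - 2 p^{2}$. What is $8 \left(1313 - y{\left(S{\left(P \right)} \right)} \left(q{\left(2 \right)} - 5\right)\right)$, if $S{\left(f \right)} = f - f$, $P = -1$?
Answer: $10504$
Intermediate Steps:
$S{\left(f \right)} = 0$
$q{\left(m \right)} = \frac{8}{5} + \frac{m}{10}$ ($q{\left(m \right)} = \frac{7}{5} - \frac{m \left(- \frac{3}{6}\right) - 1}{5} = \frac{7}{5} - \frac{m \left(\left(-3\right) \frac{1}{6}\right) - 1}{5} = \frac{7}{5} - \frac{m \left(- \frac{1}{2}\right) - 1}{5} = \frac{7}{5} - \frac{- \frac{m}{2} - 1}{5} = \frac{7}{5} - \frac{-1 - \frac{m}{2}}{5} = \frac{7}{5} + \left(\frac{1}{5} + \frac{m}{10}\right) = \frac{8}{5} + \frac{m}{10}$)
$8 \left(1313 - y{\left(S{\left(P \right)} \right)} \left(q{\left(2 \right)} - 5\right)\right) = 8 \left(1313 - - 2 \cdot 0^{2} \left(\left(\frac{8}{5} + \frac{1}{10} \cdot 2\right) - 5\right)\right) = 8 \left(1313 - \left(-2\right) 0 \left(\left(\frac{8}{5} + \frac{1}{5}\right) - 5\right)\right) = 8 \left(1313 - 0 \left(\frac{9}{5} - 5\right)\right) = 8 \left(1313 - 0 \left(- \frac{16}{5}\right)\right) = 8 \left(1313 - 0\right) = 8 \left(1313 + 0\right) = 8 \cdot 1313 = 10504$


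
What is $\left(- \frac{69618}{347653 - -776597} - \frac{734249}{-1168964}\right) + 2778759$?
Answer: $\frac{608644572051207583}{219034629500} \approx 2.7788 \cdot 10^{6}$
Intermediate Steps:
$\left(- \frac{69618}{347653 - -776597} - \frac{734249}{-1168964}\right) + 2778759 = \left(- \frac{69618}{347653 + 776597} - - \frac{734249}{1168964}\right) + 2778759 = \left(- \frac{69618}{1124250} + \frac{734249}{1168964}\right) + 2778759 = \left(\left(-69618\right) \frac{1}{1124250} + \frac{734249}{1168964}\right) + 2778759 = \left(- \frac{11603}{187375} + \frac{734249}{1168964}\right) + 2778759 = \frac{124016417083}{219034629500} + 2778759 = \frac{608644572051207583}{219034629500}$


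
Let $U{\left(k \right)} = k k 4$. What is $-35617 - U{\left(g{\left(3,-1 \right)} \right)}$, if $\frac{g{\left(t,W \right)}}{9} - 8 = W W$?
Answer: $-61861$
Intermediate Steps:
$g{\left(t,W \right)} = 72 + 9 W^{2}$ ($g{\left(t,W \right)} = 72 + 9 W W = 72 + 9 W^{2}$)
$U{\left(k \right)} = 4 k^{2}$ ($U{\left(k \right)} = k^{2} \cdot 4 = 4 k^{2}$)
$-35617 - U{\left(g{\left(3,-1 \right)} \right)} = -35617 - 4 \left(72 + 9 \left(-1\right)^{2}\right)^{2} = -35617 - 4 \left(72 + 9 \cdot 1\right)^{2} = -35617 - 4 \left(72 + 9\right)^{2} = -35617 - 4 \cdot 81^{2} = -35617 - 4 \cdot 6561 = -35617 - 26244 = -61861$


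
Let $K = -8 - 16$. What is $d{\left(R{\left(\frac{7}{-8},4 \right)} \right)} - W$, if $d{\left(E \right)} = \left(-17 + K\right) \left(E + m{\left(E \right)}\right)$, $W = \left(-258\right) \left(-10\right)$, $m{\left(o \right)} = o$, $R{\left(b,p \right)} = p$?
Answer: $-2908$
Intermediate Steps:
$K = -24$
$W = 2580$
$d{\left(E \right)} = - 82 E$ ($d{\left(E \right)} = \left(-17 - 24\right) \left(E + E\right) = - 41 \cdot 2 E = - 82 E$)
$d{\left(R{\left(\frac{7}{-8},4 \right)} \right)} - W = \left(-82\right) 4 - 2580 = -328 - 2580 = -2908$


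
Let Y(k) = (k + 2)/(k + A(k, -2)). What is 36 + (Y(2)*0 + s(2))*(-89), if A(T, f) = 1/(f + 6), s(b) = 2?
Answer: -142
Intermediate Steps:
A(T, f) = 1/(6 + f)
Y(k) = (2 + k)/(¼ + k) (Y(k) = (k + 2)/(k + 1/(6 - 2)) = (2 + k)/(k + 1/4) = (2 + k)/(k + ¼) = (2 + k)/(¼ + k))
36 + (Y(2)*0 + s(2))*(-89) = 36 + ((4*(2 + 2)/(1 + 4*2))*0 + 2)*(-89) = 36 + ((4*4/(1 + 8))*0 + 2)*(-89) = 36 + ((4*4/9)*0 + 2)*(-89) = 36 + ((4*(⅑)*4)*0 + 2)*(-89) = 36 + ((16/9)*0 + 2)*(-89) = 36 + (0 + 2)*(-89) = 36 + 2*(-89) = 36 - 178 = -142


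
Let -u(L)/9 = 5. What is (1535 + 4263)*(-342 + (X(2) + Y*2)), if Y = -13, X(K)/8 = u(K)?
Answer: -4220944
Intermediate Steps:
u(L) = -45 (u(L) = -9*5 = -45)
X(K) = -360 (X(K) = 8*(-45) = -360)
(1535 + 4263)*(-342 + (X(2) + Y*2)) = (1535 + 4263)*(-342 + (-360 - 13*2)) = 5798*(-342 + (-360 - 26)) = 5798*(-342 - 386) = 5798*(-728) = -4220944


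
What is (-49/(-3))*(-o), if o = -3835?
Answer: 187915/3 ≈ 62638.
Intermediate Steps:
(-49/(-3))*(-o) = (-49/(-3))*(-1*(-3835)) = -49*(-1/3)*3835 = (49/3)*3835 = 187915/3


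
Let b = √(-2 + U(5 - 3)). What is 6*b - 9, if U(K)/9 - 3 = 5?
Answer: -9 + 6*√70 ≈ 41.200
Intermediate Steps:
U(K) = 72 (U(K) = 27 + 9*5 = 27 + 45 = 72)
b = √70 (b = √(-2 + 72) = √70 ≈ 8.3666)
6*b - 9 = 6*√70 - 9 = -9 + 6*√70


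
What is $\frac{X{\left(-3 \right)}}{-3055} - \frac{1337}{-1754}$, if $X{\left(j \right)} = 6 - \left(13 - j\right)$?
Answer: $\frac{820415}{1071694} \approx 0.76553$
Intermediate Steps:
$X{\left(j \right)} = -7 + j$ ($X{\left(j \right)} = 6 + \left(-13 + j\right) = -7 + j$)
$\frac{X{\left(-3 \right)}}{-3055} - \frac{1337}{-1754} = \frac{-7 - 3}{-3055} - \frac{1337}{-1754} = \left(-10\right) \left(- \frac{1}{3055}\right) - - \frac{1337}{1754} = \frac{2}{611} + \frac{1337}{1754} = \frac{820415}{1071694}$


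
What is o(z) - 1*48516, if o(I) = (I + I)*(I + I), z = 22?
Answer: -46580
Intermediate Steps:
o(I) = 4*I**2 (o(I) = (2*I)*(2*I) = 4*I**2)
o(z) - 1*48516 = 4*22**2 - 1*48516 = 4*484 - 48516 = 1936 - 48516 = -46580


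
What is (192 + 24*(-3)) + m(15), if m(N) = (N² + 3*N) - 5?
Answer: 385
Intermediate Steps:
m(N) = -5 + N² + 3*N
(192 + 24*(-3)) + m(15) = (192 + 24*(-3)) + (-5 + 15² + 3*15) = (192 - 72) + (-5 + 225 + 45) = 120 + 265 = 385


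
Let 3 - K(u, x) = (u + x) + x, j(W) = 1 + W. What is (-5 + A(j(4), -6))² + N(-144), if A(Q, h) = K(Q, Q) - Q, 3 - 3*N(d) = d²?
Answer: -6427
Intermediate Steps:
N(d) = 1 - d²/3
K(u, x) = 3 - u - 2*x (K(u, x) = 3 - ((u + x) + x) = 3 - (u + 2*x) = 3 + (-u - 2*x) = 3 - u - 2*x)
A(Q, h) = 3 - 4*Q (A(Q, h) = (3 - Q - 2*Q) - Q = (3 - 3*Q) - Q = 3 - 4*Q)
(-5 + A(j(4), -6))² + N(-144) = (-5 + (3 - 4*(1 + 4)))² + (1 - ⅓*(-144)²) = (-5 + (3 - 4*5))² + (1 - ⅓*20736) = (-5 + (3 - 20))² + (1 - 6912) = (-5 - 17)² - 6911 = (-22)² - 6911 = 484 - 6911 = -6427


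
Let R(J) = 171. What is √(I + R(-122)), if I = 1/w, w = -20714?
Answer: √73370914402/20714 ≈ 13.077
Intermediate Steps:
I = -1/20714 (I = 1/(-20714) = -1/20714 ≈ -4.8277e-5)
√(I + R(-122)) = √(-1/20714 + 171) = √(3542093/20714) = √73370914402/20714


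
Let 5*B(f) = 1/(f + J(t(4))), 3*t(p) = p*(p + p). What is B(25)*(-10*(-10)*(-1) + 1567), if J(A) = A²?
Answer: 13203/6245 ≈ 2.1142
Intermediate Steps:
t(p) = 2*p²/3 (t(p) = (p*(p + p))/3 = (p*(2*p))/3 = (2*p²)/3 = 2*p²/3)
B(f) = 1/(5*(1024/9 + f)) (B(f) = 1/(5*(f + ((⅔)*4²)²)) = 1/(5*(f + ((⅔)*16)²)) = 1/(5*(f + (32/3)²)) = 1/(5*(f + 1024/9)) = 1/(5*(1024/9 + f)))
B(25)*(-10*(-10)*(-1) + 1567) = (9/(5*(1024 + 9*25)))*(-10*(-10)*(-1) + 1567) = (9/(5*(1024 + 225)))*(100*(-1) + 1567) = ((9/5)/1249)*(-100 + 1567) = ((9/5)*(1/1249))*1467 = (9/6245)*1467 = 13203/6245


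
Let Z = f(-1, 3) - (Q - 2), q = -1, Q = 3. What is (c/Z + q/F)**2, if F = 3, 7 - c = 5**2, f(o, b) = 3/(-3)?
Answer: 676/9 ≈ 75.111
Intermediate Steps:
f(o, b) = -1 (f(o, b) = 3*(-1/3) = -1)
c = -18 (c = 7 - 1*5**2 = 7 - 1*25 = 7 - 25 = -18)
Z = -2 (Z = -1 - (3 - 2) = -1 - 1*1 = -1 - 1 = -2)
(c/Z + q/F)**2 = (-18/(-2) - 1/3)**2 = (-18*(-1/2) - 1*1/3)**2 = (9 - 1/3)**2 = (26/3)**2 = 676/9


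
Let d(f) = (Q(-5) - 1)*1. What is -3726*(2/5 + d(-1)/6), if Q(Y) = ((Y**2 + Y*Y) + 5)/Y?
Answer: 29808/5 ≈ 5961.6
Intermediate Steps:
Q(Y) = (5 + 2*Y**2)/Y (Q(Y) = ((Y**2 + Y**2) + 5)/Y = (2*Y**2 + 5)/Y = (5 + 2*Y**2)/Y)
d(f) = -12 (d(f) = ((2*(-5) + 5/(-5)) - 1)*1 = ((-10 + 5*(-1/5)) - 1)*1 = ((-10 - 1) - 1)*1 = (-11 - 1)*1 = -12*1 = -12)
-3726*(2/5 + d(-1)/6) = -3726*(2/5 - 12/6) = -3726*(2*(1/5) - 12*1/6) = -3726*(2/5 - 2) = -3726*(-8/5) = 29808/5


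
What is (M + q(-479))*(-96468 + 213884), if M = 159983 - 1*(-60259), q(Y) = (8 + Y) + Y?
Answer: 25748389472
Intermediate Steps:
q(Y) = 8 + 2*Y
M = 220242 (M = 159983 + 60259 = 220242)
(M + q(-479))*(-96468 + 213884) = (220242 + (8 + 2*(-479)))*(-96468 + 213884) = (220242 + (8 - 958))*117416 = (220242 - 950)*117416 = 219292*117416 = 25748389472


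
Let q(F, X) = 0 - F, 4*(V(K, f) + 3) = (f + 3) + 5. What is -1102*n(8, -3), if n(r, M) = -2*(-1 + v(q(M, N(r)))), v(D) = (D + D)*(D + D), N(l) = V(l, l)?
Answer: 77140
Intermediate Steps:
V(K, f) = -1 + f/4 (V(K, f) = -3 + ((f + 3) + 5)/4 = -3 + ((3 + f) + 5)/4 = -3 + (8 + f)/4 = -3 + (2 + f/4) = -1 + f/4)
N(l) = -1 + l/4
q(F, X) = -F
v(D) = 4*D**2 (v(D) = (2*D)*(2*D) = 4*D**2)
n(r, M) = 2 - 8*M**2 (n(r, M) = -2*(-1 + 4*(-M)**2) = -2*(-1 + 4*M**2) = 2 - 8*M**2)
-1102*n(8, -3) = -1102*(2 - 8*(-3)**2) = -1102*(2 - 8*9) = -1102*(2 - 72) = -1102*(-70) = 77140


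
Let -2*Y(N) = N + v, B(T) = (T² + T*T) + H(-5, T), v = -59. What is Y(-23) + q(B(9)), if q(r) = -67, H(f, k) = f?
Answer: -26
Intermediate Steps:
B(T) = -5 + 2*T² (B(T) = (T² + T*T) - 5 = (T² + T²) - 5 = 2*T² - 5 = -5 + 2*T²)
Y(N) = 59/2 - N/2 (Y(N) = -(N - 59)/2 = -(-59 + N)/2 = 59/2 - N/2)
Y(-23) + q(B(9)) = (59/2 - ½*(-23)) - 67 = (59/2 + 23/2) - 67 = 41 - 67 = -26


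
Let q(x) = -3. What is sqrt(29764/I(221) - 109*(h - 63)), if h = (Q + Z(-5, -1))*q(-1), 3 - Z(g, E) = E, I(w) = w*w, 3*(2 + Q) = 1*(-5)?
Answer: 2*sqrt(85186145)/221 ≈ 83.526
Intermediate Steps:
Q = -11/3 (Q = -2 + (1*(-5))/3 = -2 + (1/3)*(-5) = -2 - 5/3 = -11/3 ≈ -3.6667)
I(w) = w**2
Z(g, E) = 3 - E
h = -1 (h = (-11/3 + (3 - 1*(-1)))*(-3) = (-11/3 + (3 + 1))*(-3) = (-11/3 + 4)*(-3) = (1/3)*(-3) = -1)
sqrt(29764/I(221) - 109*(h - 63)) = sqrt(29764/(221**2) - 109*(-1 - 63)) = sqrt(29764/48841 - 109*(-64)) = sqrt(29764*(1/48841) + 6976) = sqrt(29764/48841 + 6976) = sqrt(340744580/48841) = 2*sqrt(85186145)/221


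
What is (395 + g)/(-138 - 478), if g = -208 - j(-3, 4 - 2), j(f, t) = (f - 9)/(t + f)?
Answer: -25/88 ≈ -0.28409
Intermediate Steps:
j(f, t) = (-9 + f)/(f + t)
g = -220 (g = -208 - (-9 - 3)/(-3 + (4 - 2)) = -208 - (-12)/(-3 + 2) = -208 - (-12)/(-1) = -208 - (-1)*(-12) = -208 - 1*12 = -208 - 12 = -220)
(395 + g)/(-138 - 478) = (395 - 220)/(-138 - 478) = 175/(-616) = 175*(-1/616) = -25/88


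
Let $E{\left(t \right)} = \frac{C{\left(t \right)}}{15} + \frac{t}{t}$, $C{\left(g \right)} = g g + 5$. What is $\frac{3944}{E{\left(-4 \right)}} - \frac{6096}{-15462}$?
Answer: $\frac{1411962}{859} \approx 1643.7$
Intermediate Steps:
$C{\left(g \right)} = 5 + g^{2}$ ($C{\left(g \right)} = g^{2} + 5 = 5 + g^{2}$)
$E{\left(t \right)} = \frac{4}{3} + \frac{t^{2}}{15}$ ($E{\left(t \right)} = \frac{5 + t^{2}}{15} + \frac{t}{t} = \left(5 + t^{2}\right) \frac{1}{15} + 1 = \left(\frac{1}{3} + \frac{t^{2}}{15}\right) + 1 = \frac{4}{3} + \frac{t^{2}}{15}$)
$\frac{3944}{E{\left(-4 \right)}} - \frac{6096}{-15462} = \frac{3944}{\frac{4}{3} + \frac{\left(-4\right)^{2}}{15}} - \frac{6096}{-15462} = \frac{3944}{\frac{4}{3} + \frac{1}{15} \cdot 16} - - \frac{1016}{2577} = \frac{3944}{\frac{4}{3} + \frac{16}{15}} + \frac{1016}{2577} = \frac{3944}{\frac{12}{5}} + \frac{1016}{2577} = 3944 \cdot \frac{5}{12} + \frac{1016}{2577} = \frac{4930}{3} + \frac{1016}{2577} = \frac{1411962}{859}$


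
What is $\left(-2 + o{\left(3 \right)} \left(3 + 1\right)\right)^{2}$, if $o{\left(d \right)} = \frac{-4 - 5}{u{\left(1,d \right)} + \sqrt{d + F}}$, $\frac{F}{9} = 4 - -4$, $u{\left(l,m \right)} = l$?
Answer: $\frac{27436}{1369} + \frac{10080 \sqrt{3}}{1369} \approx 32.794$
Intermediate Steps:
$F = 72$ ($F = 9 \left(4 - -4\right) = 9 \left(4 + 4\right) = 9 \cdot 8 = 72$)
$o{\left(d \right)} = - \frac{9}{1 + \sqrt{72 + d}}$ ($o{\left(d \right)} = \frac{-4 - 5}{1 + \sqrt{d + 72}} = - \frac{9}{1 + \sqrt{72 + d}}$)
$\left(-2 + o{\left(3 \right)} \left(3 + 1\right)\right)^{2} = \left(-2 + - \frac{9}{1 + \sqrt{72 + 3}} \left(3 + 1\right)\right)^{2} = \left(-2 + - \frac{9}{1 + \sqrt{75}} \cdot 4\right)^{2} = \left(-2 + - \frac{9}{1 + 5 \sqrt{3}} \cdot 4\right)^{2} = \left(-2 - \frac{36}{1 + 5 \sqrt{3}}\right)^{2}$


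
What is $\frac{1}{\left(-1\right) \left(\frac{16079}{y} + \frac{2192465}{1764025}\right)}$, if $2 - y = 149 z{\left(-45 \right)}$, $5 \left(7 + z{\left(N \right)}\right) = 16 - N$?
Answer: $\frac{194748360}{3809917289} \approx 0.051116$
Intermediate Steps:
$z{\left(N \right)} = - \frac{19}{5} - \frac{N}{5}$ ($z{\left(N \right)} = -7 + \frac{16 - N}{5} = -7 - \left(- \frac{16}{5} + \frac{N}{5}\right) = - \frac{19}{5} - \frac{N}{5}$)
$y = - \frac{3864}{5}$ ($y = 2 - 149 \left(- \frac{19}{5} - -9\right) = 2 - 149 \left(- \frac{19}{5} + 9\right) = 2 - 149 \cdot \frac{26}{5} = 2 - \frac{3874}{5} = - \frac{3864}{5} \approx -772.8$)
$\frac{1}{\left(-1\right) \left(\frac{16079}{y} + \frac{2192465}{1764025}\right)} = \frac{1}{\left(-1\right) \left(\frac{16079}{- \frac{3864}{5}} + \frac{2192465}{1764025}\right)} = \frac{1}{\left(-1\right) \left(16079 \left(- \frac{5}{3864}\right) + 2192465 \cdot \frac{1}{1764025}\right)} = \frac{1}{\left(-1\right) \left(- \frac{11485}{552} + \frac{438493}{352805}\right)} = \frac{1}{\left(-1\right) \left(- \frac{3809917289}{194748360}\right)} = \frac{1}{\frac{3809917289}{194748360}} = \frac{194748360}{3809917289}$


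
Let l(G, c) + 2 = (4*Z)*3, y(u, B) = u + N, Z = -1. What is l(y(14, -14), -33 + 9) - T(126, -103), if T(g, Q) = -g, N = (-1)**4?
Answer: 112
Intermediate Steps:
N = 1
y(u, B) = 1 + u (y(u, B) = u + 1 = 1 + u)
l(G, c) = -14 (l(G, c) = -2 + (4*(-1))*3 = -2 - 4*3 = -2 - 12 = -14)
l(y(14, -14), -33 + 9) - T(126, -103) = -14 - (-1)*126 = -14 - 1*(-126) = -14 + 126 = 112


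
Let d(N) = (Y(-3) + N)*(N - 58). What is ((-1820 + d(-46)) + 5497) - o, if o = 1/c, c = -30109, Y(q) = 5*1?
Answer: 239095570/30109 ≈ 7941.0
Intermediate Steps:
Y(q) = 5
d(N) = (-58 + N)*(5 + N) (d(N) = (5 + N)*(N - 58) = (5 + N)*(-58 + N) = (-58 + N)*(5 + N))
o = -1/30109 (o = 1/(-30109) = -1/30109 ≈ -3.3213e-5)
((-1820 + d(-46)) + 5497) - o = ((-1820 + (-290 + (-46)² - 53*(-46))) + 5497) - 1*(-1/30109) = ((-1820 + (-290 + 2116 + 2438)) + 5497) + 1/30109 = ((-1820 + 4264) + 5497) + 1/30109 = (2444 + 5497) + 1/30109 = 7941 + 1/30109 = 239095570/30109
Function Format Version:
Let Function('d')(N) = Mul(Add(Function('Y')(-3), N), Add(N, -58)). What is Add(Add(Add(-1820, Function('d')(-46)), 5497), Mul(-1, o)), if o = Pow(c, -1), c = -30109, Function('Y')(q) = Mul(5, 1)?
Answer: Rational(239095570, 30109) ≈ 7941.0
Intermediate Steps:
Function('Y')(q) = 5
Function('d')(N) = Mul(Add(-58, N), Add(5, N)) (Function('d')(N) = Mul(Add(5, N), Add(N, -58)) = Mul(Add(5, N), Add(-58, N)) = Mul(Add(-58, N), Add(5, N)))
o = Rational(-1, 30109) (o = Pow(-30109, -1) = Rational(-1, 30109) ≈ -3.3213e-5)
Add(Add(Add(-1820, Function('d')(-46)), 5497), Mul(-1, o)) = Add(Add(Add(-1820, Add(-290, Pow(-46, 2), Mul(-53, -46))), 5497), Mul(-1, Rational(-1, 30109))) = Add(Add(Add(-1820, Add(-290, 2116, 2438)), 5497), Rational(1, 30109)) = Add(Add(Add(-1820, 4264), 5497), Rational(1, 30109)) = Add(Add(2444, 5497), Rational(1, 30109)) = Add(7941, Rational(1, 30109)) = Rational(239095570, 30109)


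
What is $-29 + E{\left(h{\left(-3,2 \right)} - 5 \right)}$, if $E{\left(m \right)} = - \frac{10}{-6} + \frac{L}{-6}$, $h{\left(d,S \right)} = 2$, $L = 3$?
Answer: $- \frac{167}{6} \approx -27.833$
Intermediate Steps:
$E{\left(m \right)} = \frac{7}{6}$ ($E{\left(m \right)} = - \frac{10}{-6} + \frac{3}{-6} = \left(-10\right) \left(- \frac{1}{6}\right) + 3 \left(- \frac{1}{6}\right) = \frac{5}{3} - \frac{1}{2} = \frac{7}{6}$)
$-29 + E{\left(h{\left(-3,2 \right)} - 5 \right)} = -29 + \frac{7}{6} = - \frac{167}{6}$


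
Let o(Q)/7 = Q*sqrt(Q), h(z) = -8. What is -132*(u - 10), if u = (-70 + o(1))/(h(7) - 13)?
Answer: 924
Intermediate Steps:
o(Q) = 7*Q**(3/2) (o(Q) = 7*(Q*sqrt(Q)) = 7*Q**(3/2))
u = 3 (u = (-70 + 7*1**(3/2))/(-8 - 13) = (-70 + 7*1)/(-21) = (-70 + 7)*(-1/21) = -63*(-1/21) = 3)
-132*(u - 10) = -132*(3 - 10) = -132*(-7) = 924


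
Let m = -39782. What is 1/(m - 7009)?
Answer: -1/46791 ≈ -2.1372e-5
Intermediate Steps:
1/(m - 7009) = 1/(-39782 - 7009) = 1/(-46791) = -1/46791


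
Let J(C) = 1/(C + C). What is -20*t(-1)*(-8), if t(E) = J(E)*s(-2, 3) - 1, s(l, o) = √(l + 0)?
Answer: -160 - 80*I*√2 ≈ -160.0 - 113.14*I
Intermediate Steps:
s(l, o) = √l
J(C) = 1/(2*C)
t(E) = -1 + I*√2/(2*E) (t(E) = (1/(2*E))*√(-2) - 1 = (1/(2*E))*(I*√2) - 1 = I*√2/(2*E) - 1 = -1 + I*√2/(2*E))
-20*t(-1)*(-8) = -20*(-1*(-1) + I*√2/2)/(-1)*(-8) = -(-20)*(1 + I*√2/2)*(-8) = -20*(-1 - I*√2/2)*(-8) = (20 + 10*I*√2)*(-8) = -160 - 80*I*√2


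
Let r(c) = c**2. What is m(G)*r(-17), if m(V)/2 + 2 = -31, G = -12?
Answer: -19074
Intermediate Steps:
m(V) = -66 (m(V) = -4 + 2*(-31) = -4 - 62 = -66)
m(G)*r(-17) = -66*(-17)**2 = -66*289 = -19074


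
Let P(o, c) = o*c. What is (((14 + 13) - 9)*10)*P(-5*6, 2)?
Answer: -10800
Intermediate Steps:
P(o, c) = c*o
(((14 + 13) - 9)*10)*P(-5*6, 2) = (((14 + 13) - 9)*10)*(2*(-5*6)) = ((27 - 9)*10)*(2*(-30)) = (18*10)*(-60) = 180*(-60) = -10800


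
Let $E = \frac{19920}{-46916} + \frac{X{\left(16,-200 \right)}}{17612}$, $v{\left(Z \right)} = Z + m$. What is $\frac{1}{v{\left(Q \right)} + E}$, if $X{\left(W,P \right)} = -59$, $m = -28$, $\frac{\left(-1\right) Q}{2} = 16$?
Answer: $- \frac{5583004}{337369423} \approx -0.016549$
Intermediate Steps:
$Q = -32$ ($Q = \left(-2\right) 16 = -32$)
$v{\left(Z \right)} = -28 + Z$ ($v{\left(Z \right)} = Z - 28 = -28 + Z$)
$E = - \frac{2389183}{5583004}$ ($E = \frac{19920}{-46916} - \frac{59}{17612} = 19920 \left(- \frac{1}{46916}\right) - \frac{59}{17612} = - \frac{4980}{11729} - \frac{59}{17612} = - \frac{2389183}{5583004} \approx -0.42794$)
$\frac{1}{v{\left(Q \right)} + E} = \frac{1}{\left(-28 - 32\right) - \frac{2389183}{5583004}} = \frac{1}{-60 - \frac{2389183}{5583004}} = \frac{1}{- \frac{337369423}{5583004}} = - \frac{5583004}{337369423}$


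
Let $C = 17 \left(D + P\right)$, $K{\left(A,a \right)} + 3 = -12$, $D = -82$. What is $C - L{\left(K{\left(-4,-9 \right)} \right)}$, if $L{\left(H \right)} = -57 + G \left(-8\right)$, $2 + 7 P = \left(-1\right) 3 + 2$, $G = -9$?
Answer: $- \frac{9914}{7} \approx -1416.3$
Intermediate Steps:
$P = - \frac{3}{7}$ ($P = - \frac{2}{7} + \frac{\left(-1\right) 3 + 2}{7} = - \frac{2}{7} + \frac{-3 + 2}{7} = - \frac{2}{7} + \frac{1}{7} \left(-1\right) = - \frac{2}{7} - \frac{1}{7} = - \frac{3}{7} \approx -0.42857$)
$K{\left(A,a \right)} = -15$ ($K{\left(A,a \right)} = -3 - 12 = -15$)
$C = - \frac{9809}{7}$ ($C = 17 \left(-82 - \frac{3}{7}\right) = 17 \left(- \frac{577}{7}\right) = - \frac{9809}{7} \approx -1401.3$)
$L{\left(H \right)} = 15$ ($L{\left(H \right)} = -57 - -72 = -57 + 72 = 15$)
$C - L{\left(K{\left(-4,-9 \right)} \right)} = - \frac{9809}{7} - 15 = - \frac{9914}{7}$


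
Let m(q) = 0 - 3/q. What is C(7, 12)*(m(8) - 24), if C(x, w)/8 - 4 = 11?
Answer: -2925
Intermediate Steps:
m(q) = -3/q
C(x, w) = 120 (C(x, w) = 32 + 8*11 = 32 + 88 = 120)
C(7, 12)*(m(8) - 24) = 120*(-3/8 - 24) = 120*(-195/8) = -2925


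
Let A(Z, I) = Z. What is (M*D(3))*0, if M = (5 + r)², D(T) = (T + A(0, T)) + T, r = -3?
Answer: 0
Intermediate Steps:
D(T) = 2*T (D(T) = (T + 0) + T = T + T = 2*T)
M = 4 (M = (5 - 3)² = 2² = 4)
(M*D(3))*0 = (4*(2*3))*0 = (4*6)*0 = 24*0 = 0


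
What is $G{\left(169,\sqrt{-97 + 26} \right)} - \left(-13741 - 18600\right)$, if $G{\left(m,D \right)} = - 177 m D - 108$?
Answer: $32233 - 29913 i \sqrt{71} \approx 32233.0 - 2.5205 \cdot 10^{5} i$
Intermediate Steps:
$G{\left(m,D \right)} = -108 - 177 D m$ ($G{\left(m,D \right)} = - 177 D m - 108 = -108 - 177 D m$)
$G{\left(169,\sqrt{-97 + 26} \right)} - \left(-13741 - 18600\right) = \left(-108 - 177 \sqrt{-97 + 26} \cdot 169\right) - \left(-13741 - 18600\right) = \left(-108 - 177 \sqrt{-71} \cdot 169\right) - -32341 = \left(-108 - 177 i \sqrt{71} \cdot 169\right) + 32341 = \left(-108 - 29913 i \sqrt{71}\right) + 32341 = 32233 - 29913 i \sqrt{71}$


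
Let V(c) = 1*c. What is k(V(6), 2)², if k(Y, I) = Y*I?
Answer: 144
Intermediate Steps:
V(c) = c
k(Y, I) = I*Y
k(V(6), 2)² = (2*6)² = 12² = 144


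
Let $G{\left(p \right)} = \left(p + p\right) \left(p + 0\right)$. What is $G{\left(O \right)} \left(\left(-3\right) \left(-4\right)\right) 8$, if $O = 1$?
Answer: $192$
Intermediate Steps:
$G{\left(p \right)} = 2 p^{2}$ ($G{\left(p \right)} = 2 p p = 2 p^{2}$)
$G{\left(O \right)} \left(\left(-3\right) \left(-4\right)\right) 8 = 2 \cdot 1^{2} \left(\left(-3\right) \left(-4\right)\right) 8 = 2 \cdot 1 \cdot 12 \cdot 8 = 2 \cdot 12 \cdot 8 = 24 \cdot 8 = 192$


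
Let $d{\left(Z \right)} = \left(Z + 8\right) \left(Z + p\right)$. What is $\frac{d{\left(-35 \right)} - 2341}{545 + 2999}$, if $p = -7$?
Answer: $- \frac{1207}{3544} \approx -0.34058$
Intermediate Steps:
$d{\left(Z \right)} = \left(-7 + Z\right) \left(8 + Z\right)$ ($d{\left(Z \right)} = \left(Z + 8\right) \left(Z - 7\right) = \left(8 + Z\right) \left(-7 + Z\right) = \left(-7 + Z\right) \left(8 + Z\right)$)
$\frac{d{\left(-35 \right)} - 2341}{545 + 2999} = \frac{\left(-56 - 35 + \left(-35\right)^{2}\right) - 2341}{545 + 2999} = \frac{\left(-56 - 35 + 1225\right) - 2341}{3544} = \left(1134 - 2341\right) \frac{1}{3544} = \left(-1207\right) \frac{1}{3544} = - \frac{1207}{3544}$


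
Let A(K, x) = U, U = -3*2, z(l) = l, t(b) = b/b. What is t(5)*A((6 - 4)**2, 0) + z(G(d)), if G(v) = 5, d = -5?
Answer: -1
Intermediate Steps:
t(b) = 1
U = -6
A(K, x) = -6
t(5)*A((6 - 4)**2, 0) + z(G(d)) = 1*(-6) + 5 = -6 + 5 = -1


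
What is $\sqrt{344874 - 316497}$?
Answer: $3 \sqrt{3153} \approx 168.45$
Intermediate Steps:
$\sqrt{344874 - 316497} = \sqrt{28377} = 3 \sqrt{3153}$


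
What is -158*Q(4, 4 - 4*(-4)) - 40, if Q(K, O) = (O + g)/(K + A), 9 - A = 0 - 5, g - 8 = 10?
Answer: -3362/9 ≈ -373.56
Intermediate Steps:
g = 18 (g = 8 + 10 = 18)
A = 14 (A = 9 - (0 - 5) = 9 - 1*(-5) = 9 + 5 = 14)
Q(K, O) = (18 + O)/(14 + K) (Q(K, O) = (O + 18)/(K + 14) = (18 + O)/(14 + K))
-158*Q(4, 4 - 4*(-4)) - 40 = -158*(18 + (4 - 4*(-4)))/(14 + 4) - 40 = -158*(18 + (4 + 16))/18 - 40 = -79*(18 + 20)/9 - 40 = -79*38/9 - 40 = -158*19/9 - 40 = -3002/9 - 40 = -3362/9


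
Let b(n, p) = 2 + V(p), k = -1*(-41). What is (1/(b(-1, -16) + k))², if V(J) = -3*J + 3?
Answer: 1/8836 ≈ 0.00011317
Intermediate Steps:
k = 41
V(J) = 3 - 3*J
b(n, p) = 5 - 3*p (b(n, p) = 2 + (3 - 3*p) = 5 - 3*p)
(1/(b(-1, -16) + k))² = (1/((5 - 3*(-16)) + 41))² = (1/((5 + 48) + 41))² = (1/(53 + 41))² = (1/94)² = 1/8836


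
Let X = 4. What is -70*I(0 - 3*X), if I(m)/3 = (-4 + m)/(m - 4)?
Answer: -210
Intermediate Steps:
I(m) = 3 (I(m) = 3*((-4 + m)/(m - 4)) = 3*((-4 + m)/(-4 + m)) = 3*1 = 3)
-70*I(0 - 3*X) = -70*3 = -210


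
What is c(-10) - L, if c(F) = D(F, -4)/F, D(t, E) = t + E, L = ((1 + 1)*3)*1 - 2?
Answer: -13/5 ≈ -2.6000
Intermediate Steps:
L = 4 (L = (2*3)*1 - 2 = 6*1 - 2 = 6 - 2 = 4)
D(t, E) = E + t
c(F) = (-4 + F)/F
c(-10) - L = (-4 - 10)/(-10) - 1*4 = -⅒*(-14) - 4 = 7/5 - 4 = -13/5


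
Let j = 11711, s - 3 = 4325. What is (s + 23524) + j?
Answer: 39563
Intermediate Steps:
s = 4328 (s = 3 + 4325 = 4328)
(s + 23524) + j = (4328 + 23524) + 11711 = 27852 + 11711 = 39563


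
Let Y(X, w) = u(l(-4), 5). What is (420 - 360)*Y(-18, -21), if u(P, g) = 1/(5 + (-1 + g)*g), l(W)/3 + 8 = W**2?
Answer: 12/5 ≈ 2.4000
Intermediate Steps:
l(W) = -24 + 3*W**2
u(P, g) = 1/(5 + g*(-1 + g))
Y(X, w) = 1/25 (Y(X, w) = 1/(5 + 5**2 - 1*5) = 1/(5 + 25 - 5) = 1/25)
(420 - 360)*Y(-18, -21) = (420 - 360)*(1/25) = 60*(1/25) = 12/5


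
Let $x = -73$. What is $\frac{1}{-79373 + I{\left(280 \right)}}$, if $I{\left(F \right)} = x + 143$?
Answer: $- \frac{1}{79303} \approx -1.261 \cdot 10^{-5}$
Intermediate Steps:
$I{\left(F \right)} = 70$ ($I{\left(F \right)} = -73 + 143 = 70$)
$\frac{1}{-79373 + I{\left(280 \right)}} = \frac{1}{-79373 + 70} = \frac{1}{-79303} = - \frac{1}{79303}$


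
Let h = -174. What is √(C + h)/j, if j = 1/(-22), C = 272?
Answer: -154*√2 ≈ -217.79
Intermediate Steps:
j = -1/22 ≈ -0.045455
√(C + h)/j = √(272 - 174)/(-1/22) = √98*(-22) = (7*√2)*(-22) = -154*√2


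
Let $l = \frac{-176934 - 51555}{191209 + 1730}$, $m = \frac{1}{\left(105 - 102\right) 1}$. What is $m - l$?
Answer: $\frac{292802}{192939} \approx 1.5176$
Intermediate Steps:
$m = \frac{1}{3}$ ($m = \frac{1}{3 \cdot 1} = \frac{1}{3} \approx 0.33333$)
$l = - \frac{76163}{64313}$ ($l = - \frac{228489}{192939} = \left(-228489\right) \frac{1}{192939} = - \frac{76163}{64313} \approx -1.1843$)
$m - l = \frac{1}{3} - - \frac{76163}{64313} = \frac{1}{3} + \frac{76163}{64313} = \frac{292802}{192939}$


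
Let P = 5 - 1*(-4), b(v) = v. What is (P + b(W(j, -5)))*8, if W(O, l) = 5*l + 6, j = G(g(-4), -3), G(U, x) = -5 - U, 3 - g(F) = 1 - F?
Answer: -80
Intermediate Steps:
g(F) = 2 + F (g(F) = 3 - (1 - F) = 3 + (-1 + F) = 2 + F)
j = -3 (j = -5 - (2 - 4) = -5 - 1*(-2) = -5 + 2 = -3)
W(O, l) = 6 + 5*l
P = 9 (P = 5 + 4 = 9)
(P + b(W(j, -5)))*8 = (9 + (6 + 5*(-5)))*8 = (9 + (6 - 25))*8 = (9 - 19)*8 = -10*8 = -80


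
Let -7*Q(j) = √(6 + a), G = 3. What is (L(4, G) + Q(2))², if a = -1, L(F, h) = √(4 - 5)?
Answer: (√5 - 7*I)²/49 ≈ -0.89796 - 0.63888*I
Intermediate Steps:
L(F, h) = I (L(F, h) = √(-1) = I)
Q(j) = -√5/7 (Q(j) = -√(6 - 1)/7 = -√5/7)
(L(4, G) + Q(2))² = (I - √5/7)²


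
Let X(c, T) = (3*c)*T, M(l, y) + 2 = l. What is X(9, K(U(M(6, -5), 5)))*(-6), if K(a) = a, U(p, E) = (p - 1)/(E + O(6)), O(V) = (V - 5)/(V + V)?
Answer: -5832/61 ≈ -95.607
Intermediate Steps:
O(V) = (-5 + V)/(2*V) (O(V) = (-5 + V)/((2*V)) = (-5 + V)*(1/(2*V)) = (-5 + V)/(2*V))
M(l, y) = -2 + l
U(p, E) = (-1 + p)/(1/12 + E) (U(p, E) = (p - 1)/(E + (½)*(-5 + 6)/6) = (-1 + p)/(E + (½)*(⅙)*1) = (-1 + p)/(E + 1/12) = (-1 + p)/(1/12 + E))
X(c, T) = 3*T*c
X(9, K(U(M(6, -5), 5)))*(-6) = (3*(12*(-1 + (-2 + 6))/(1 + 12*5))*9)*(-6) = (3*(12*(-1 + 4)/(1 + 60))*9)*(-6) = (3*(12*3/61)*9)*(-6) = (3*(12*(1/61)*3)*9)*(-6) = (3*(36/61)*9)*(-6) = (972/61)*(-6) = -5832/61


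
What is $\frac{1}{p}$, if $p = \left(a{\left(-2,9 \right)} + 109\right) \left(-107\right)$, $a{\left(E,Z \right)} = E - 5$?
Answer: $- \frac{1}{10914} \approx -9.1625 \cdot 10^{-5}$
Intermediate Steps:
$a{\left(E,Z \right)} = -5 + E$ ($a{\left(E,Z \right)} = E - 5 = -5 + E$)
$p = -10914$ ($p = \left(\left(-5 - 2\right) + 109\right) \left(-107\right) = \left(-7 + 109\right) \left(-107\right) = 102 \left(-107\right) = -10914$)
$\frac{1}{p} = \frac{1}{-10914} = - \frac{1}{10914}$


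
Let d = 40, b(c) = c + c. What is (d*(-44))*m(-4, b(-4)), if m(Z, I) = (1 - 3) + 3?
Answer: -1760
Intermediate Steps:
b(c) = 2*c
m(Z, I) = 1 (m(Z, I) = -2 + 3 = 1)
(d*(-44))*m(-4, b(-4)) = (40*(-44))*1 = -1760*1 = -1760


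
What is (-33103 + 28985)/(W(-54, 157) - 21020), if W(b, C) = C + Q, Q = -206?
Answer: 4118/21069 ≈ 0.19545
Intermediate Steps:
W(b, C) = -206 + C (W(b, C) = C - 206 = -206 + C)
(-33103 + 28985)/(W(-54, 157) - 21020) = (-33103 + 28985)/((-206 + 157) - 21020) = -4118/(-49 - 21020) = -4118/(-21069) = -4118*(-1/21069) = 4118/21069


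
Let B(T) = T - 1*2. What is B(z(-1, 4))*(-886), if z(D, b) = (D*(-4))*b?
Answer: -12404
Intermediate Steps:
z(D, b) = -4*D*b (z(D, b) = (-4*D)*b = -4*D*b)
B(T) = -2 + T (B(T) = T - 2 = -2 + T)
B(z(-1, 4))*(-886) = (-2 - 4*(-1)*4)*(-886) = (-2 + 16)*(-886) = 14*(-886) = -12404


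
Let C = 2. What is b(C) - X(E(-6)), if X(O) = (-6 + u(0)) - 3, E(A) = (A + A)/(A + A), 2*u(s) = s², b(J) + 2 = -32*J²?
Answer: -121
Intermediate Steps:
b(J) = -2 - 32*J²
u(s) = s²/2
E(A) = 1 (E(A) = (2*A)/((2*A)) = (2*A)*(1/(2*A)) = 1)
X(O) = -9 (X(O) = (-6 + (½)*0²) - 3 = (-6 + (½)*0) - 3 = (-6 + 0) - 3 = -6 - 3 = -9)
b(C) - X(E(-6)) = (-2 - 32*2²) - 1*(-9) = (-2 - 32*4) + 9 = (-2 - 128) + 9 = -130 + 9 = -121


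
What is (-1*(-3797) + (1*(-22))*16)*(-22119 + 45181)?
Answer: 79448590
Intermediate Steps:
(-1*(-3797) + (1*(-22))*16)*(-22119 + 45181) = (3797 - 22*16)*23062 = (3797 - 352)*23062 = 3445*23062 = 79448590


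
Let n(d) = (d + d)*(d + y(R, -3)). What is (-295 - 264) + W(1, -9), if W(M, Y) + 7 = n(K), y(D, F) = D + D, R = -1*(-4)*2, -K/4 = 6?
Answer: -182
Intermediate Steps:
K = -24 (K = -4*6 = -24)
R = 8 (R = 4*2 = 8)
y(D, F) = 2*D
n(d) = 2*d*(16 + d) (n(d) = (d + d)*(d + 2*8) = (2*d)*(d + 16) = (2*d)*(16 + d) = 2*d*(16 + d))
W(M, Y) = 377 (W(M, Y) = -7 + 2*(-24)*(16 - 24) = -7 + 2*(-24)*(-8) = -7 + 384 = 377)
(-295 - 264) + W(1, -9) = (-295 - 264) + 377 = -559 + 377 = -182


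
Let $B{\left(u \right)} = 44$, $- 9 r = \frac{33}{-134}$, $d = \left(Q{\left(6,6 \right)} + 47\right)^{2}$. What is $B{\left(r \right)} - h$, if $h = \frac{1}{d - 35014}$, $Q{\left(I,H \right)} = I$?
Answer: $\frac{1417021}{32205} \approx 44.0$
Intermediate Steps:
$d = 2809$ ($d = \left(6 + 47\right)^{2} = 53^{2} = 2809$)
$r = \frac{11}{402}$ ($r = - \frac{33 \frac{1}{-134}}{9} = - \frac{33 \left(- \frac{1}{134}\right)}{9} = \left(- \frac{1}{9}\right) \left(- \frac{33}{134}\right) = \frac{11}{402} \approx 0.027363$)
$h = - \frac{1}{32205}$ ($h = \frac{1}{2809 - 35014} = \frac{1}{-32205} = - \frac{1}{32205} \approx -3.1051 \cdot 10^{-5}$)
$B{\left(r \right)} - h = 44 - - \frac{1}{32205} = 44 + \frac{1}{32205} = \frac{1417021}{32205}$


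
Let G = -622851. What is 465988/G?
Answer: -465988/622851 ≈ -0.74815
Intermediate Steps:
465988/G = 465988/(-622851) = 465988*(-1/622851) = -465988/622851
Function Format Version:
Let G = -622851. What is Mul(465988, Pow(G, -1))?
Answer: Rational(-465988, 622851) ≈ -0.74815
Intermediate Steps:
Mul(465988, Pow(G, -1)) = Mul(465988, Pow(-622851, -1)) = Mul(465988, Rational(-1, 622851)) = Rational(-465988, 622851)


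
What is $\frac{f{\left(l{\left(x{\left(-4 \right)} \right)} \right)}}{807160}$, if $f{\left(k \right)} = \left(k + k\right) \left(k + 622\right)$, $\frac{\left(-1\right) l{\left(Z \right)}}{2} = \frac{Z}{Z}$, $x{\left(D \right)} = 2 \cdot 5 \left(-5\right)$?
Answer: $- \frac{62}{20179} \approx -0.0030725$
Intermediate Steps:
$x{\left(D \right)} = -50$ ($x{\left(D \right)} = 10 \left(-5\right) = -50$)
$l{\left(Z \right)} = -2$ ($l{\left(Z \right)} = - 2 \frac{Z}{Z} = \left(-2\right) 1 = -2$)
$f{\left(k \right)} = 2 k \left(622 + k\right)$
$\frac{f{\left(l{\left(x{\left(-4 \right)} \right)} \right)}}{807160} = \frac{2 \left(-2\right) \left(622 - 2\right)}{807160} = 2 \left(-2\right) 620 \cdot \frac{1}{807160} = \left(-2480\right) \frac{1}{807160} = - \frac{62}{20179}$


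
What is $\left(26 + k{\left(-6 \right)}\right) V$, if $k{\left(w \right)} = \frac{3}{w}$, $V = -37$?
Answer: $- \frac{1887}{2} \approx -943.5$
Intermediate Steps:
$\left(26 + k{\left(-6 \right)}\right) V = \left(26 + \frac{3}{-6}\right) \left(-37\right) = \left(26 + 3 \left(- \frac{1}{6}\right)\right) \left(-37\right) = \left(26 - \frac{1}{2}\right) \left(-37\right) = \frac{51}{2} \left(-37\right) = - \frac{1887}{2}$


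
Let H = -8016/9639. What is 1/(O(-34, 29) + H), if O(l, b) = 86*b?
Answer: 3213/8010550 ≈ 0.00040110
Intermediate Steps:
H = -2672/3213 (H = -8016*1/9639 = -2672/3213 ≈ -0.83162)
1/(O(-34, 29) + H) = 1/(86*29 - 2672/3213) = 1/(2494 - 2672/3213) = 1/(8010550/3213) = 3213/8010550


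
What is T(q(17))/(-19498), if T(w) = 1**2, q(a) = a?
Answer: -1/19498 ≈ -5.1287e-5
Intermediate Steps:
T(w) = 1
T(q(17))/(-19498) = 1/(-19498) = 1*(-1/19498) = -1/19498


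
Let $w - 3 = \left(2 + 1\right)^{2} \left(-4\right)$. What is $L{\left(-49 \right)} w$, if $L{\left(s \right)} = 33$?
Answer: $-1089$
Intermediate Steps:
$w = -33$ ($w = 3 + \left(2 + 1\right)^{2} \left(-4\right) = 3 + 3^{2} \left(-4\right) = 3 + 9 \left(-4\right) = 3 - 36 = -33$)
$L{\left(-49 \right)} w = 33 \left(-33\right) = -1089$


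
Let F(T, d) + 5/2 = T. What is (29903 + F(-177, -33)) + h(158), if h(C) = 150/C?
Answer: 4696463/158 ≈ 29724.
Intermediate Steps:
F(T, d) = -5/2 + T
(29903 + F(-177, -33)) + h(158) = (29903 + (-5/2 - 177)) + 150/158 = (29903 - 359/2) + 150*(1/158) = 59447/2 + 75/79 = 4696463/158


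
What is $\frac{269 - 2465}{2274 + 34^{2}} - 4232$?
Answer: $- \frac{7258978}{1715} \approx -4232.6$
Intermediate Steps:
$\frac{269 - 2465}{2274 + 34^{2}} - 4232 = - \frac{2196}{2274 + 1156} - 4232 = - \frac{2196}{3430} - 4232 = \left(-2196\right) \frac{1}{3430} - 4232 = - \frac{1098}{1715} - 4232 = - \frac{7258978}{1715}$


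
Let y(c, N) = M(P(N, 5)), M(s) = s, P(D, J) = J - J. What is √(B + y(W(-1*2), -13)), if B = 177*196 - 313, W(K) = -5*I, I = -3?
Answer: √34379 ≈ 185.42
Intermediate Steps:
P(D, J) = 0
W(K) = 15 (W(K) = -5*(-3) = 15)
y(c, N) = 0
B = 34379 (B = 34692 - 313 = 34379)
√(B + y(W(-1*2), -13)) = √(34379 + 0) = √34379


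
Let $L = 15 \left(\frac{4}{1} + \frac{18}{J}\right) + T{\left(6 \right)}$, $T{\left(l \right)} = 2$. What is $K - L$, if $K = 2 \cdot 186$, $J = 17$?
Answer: $\frac{5000}{17} \approx 294.12$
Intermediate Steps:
$L = \frac{1324}{17}$ ($L = 15 \left(\frac{4}{1} + \frac{18}{17}\right) + 2 = 15 \left(4 \cdot 1 + 18 \cdot \frac{1}{17}\right) + 2 = 15 \left(4 + \frac{18}{17}\right) + 2 = 15 \cdot \frac{86}{17} + 2 = \frac{1290}{17} + 2 = \frac{1324}{17} \approx 77.882$)
$K = 372$
$K - L = 372 - \frac{1324}{17} = \frac{5000}{17}$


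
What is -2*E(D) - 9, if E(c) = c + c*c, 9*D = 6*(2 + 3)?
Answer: -341/9 ≈ -37.889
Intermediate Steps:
D = 10/3 (D = (6*(2 + 3))/9 = (6*5)/9 = (⅑)*30 = 10/3 ≈ 3.3333)
E(c) = c + c²
-2*E(D) - 9 = -20*(1 + 10/3)/3 - 9 = -20*13/(3*3) - 9 = -2*130/9 - 9 = -260/9 - 9 = -341/9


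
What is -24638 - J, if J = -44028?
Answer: 19390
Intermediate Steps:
-24638 - J = -24638 - 1*(-44028) = -24638 + 44028 = 19390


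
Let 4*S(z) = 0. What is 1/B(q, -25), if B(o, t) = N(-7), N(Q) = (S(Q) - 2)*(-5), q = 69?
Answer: ⅒ ≈ 0.10000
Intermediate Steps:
S(z) = 0 (S(z) = (¼)*0 = 0)
N(Q) = 10 (N(Q) = (0 - 2)*(-5) = -2*(-5) = 10)
B(o, t) = 10
1/B(q, -25) = 1/10 = ⅒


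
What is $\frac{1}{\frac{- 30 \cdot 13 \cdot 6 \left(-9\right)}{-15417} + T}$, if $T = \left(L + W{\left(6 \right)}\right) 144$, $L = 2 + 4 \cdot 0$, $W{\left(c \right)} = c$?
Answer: $\frac{571}{657012} \approx 0.00086909$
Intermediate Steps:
$L = 2$ ($L = 2 + 0 = 2$)
$T = 1152$ ($T = \left(2 + 6\right) 144 = 8 \cdot 144 = 1152$)
$\frac{1}{\frac{- 30 \cdot 13 \cdot 6 \left(-9\right)}{-15417} + T} = \frac{1}{\frac{- 30 \cdot 13 \cdot 6 \left(-9\right)}{-15417} + 1152} = \frac{1}{\left(-30\right) 78 \left(-9\right) \left(- \frac{1}{15417}\right) + 1152} = \frac{1}{\left(-2340\right) \left(-9\right) \left(- \frac{1}{15417}\right) + 1152} = \frac{1}{21060 \left(- \frac{1}{15417}\right) + 1152} = \frac{1}{- \frac{780}{571} + 1152} = \frac{1}{\frac{657012}{571}} = \frac{571}{657012}$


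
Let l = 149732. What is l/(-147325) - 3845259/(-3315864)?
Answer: 281172023/1961886200 ≈ 0.14332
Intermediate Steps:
l/(-147325) - 3845259/(-3315864) = 149732/(-147325) - 3845259/(-3315864) = 149732*(-1/147325) - 3845259*(-1/3315864) = -1804/1775 + 1281753/1105288 = 281172023/1961886200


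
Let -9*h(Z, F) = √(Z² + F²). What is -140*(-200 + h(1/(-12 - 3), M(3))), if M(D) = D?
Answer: 28000 + 28*√2026/27 ≈ 28047.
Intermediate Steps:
h(Z, F) = -√(F² + Z²)/9 (h(Z, F) = -√(Z² + F²)/9 = -√(F² + Z²)/9)
-140*(-200 + h(1/(-12 - 3), M(3))) = -140*(-200 - √(3² + (1/(-12 - 3))²)/9) = -140*(-200 - √(9 + (1/(-15))²)/9) = -140*(-200 - √(9 + (-1/15)²)/9) = -140*(-200 - √(9 + 1/225)/9) = -140*(-200 - √2026/135) = 28000 + 28*√2026/27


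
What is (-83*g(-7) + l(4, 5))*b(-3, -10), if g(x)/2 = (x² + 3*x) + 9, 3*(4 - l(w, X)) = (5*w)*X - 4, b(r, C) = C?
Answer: 61700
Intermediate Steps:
l(w, X) = 16/3 - 5*X*w/3 (l(w, X) = 4 - ((5*w)*X - 4)/3 = 4 - (5*X*w - 4)/3 = 4 - (-4 + 5*X*w)/3 = 4 + (4/3 - 5*X*w/3) = 16/3 - 5*X*w/3)
g(x) = 18 + 2*x² + 6*x (g(x) = 2*((x² + 3*x) + 9) = 2*(9 + x² + 3*x) = 18 + 2*x² + 6*x)
(-83*g(-7) + l(4, 5))*b(-3, -10) = (-83*(18 + 2*(-7)² + 6*(-7)) + (16/3 - 5/3*5*4))*(-10) = (-83*(18 + 2*49 - 42) + (16/3 - 100/3))*(-10) = (-83*(18 + 98 - 42) - 28)*(-10) = (-83*74 - 28)*(-10) = (-6142 - 28)*(-10) = -6170*(-10) = 61700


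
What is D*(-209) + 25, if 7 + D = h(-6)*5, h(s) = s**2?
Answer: -36132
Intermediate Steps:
D = 173 (D = -7 + (-6)**2*5 = -7 + 36*5 = -7 + 180 = 173)
D*(-209) + 25 = 173*(-209) + 25 = -36157 + 25 = -36132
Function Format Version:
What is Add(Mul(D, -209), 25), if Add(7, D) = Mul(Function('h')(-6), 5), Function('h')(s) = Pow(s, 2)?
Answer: -36132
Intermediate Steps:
D = 173 (D = Add(-7, Mul(Pow(-6, 2), 5)) = Add(-7, Mul(36, 5)) = Add(-7, 180) = 173)
Add(Mul(D, -209), 25) = Add(Mul(173, -209), 25) = Add(-36157, 25) = -36132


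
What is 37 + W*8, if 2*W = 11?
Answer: 81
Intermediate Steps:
W = 11/2 (W = (½)*11 = 11/2 ≈ 5.5000)
37 + W*8 = 37 + (11/2)*8 = 37 + 44 = 81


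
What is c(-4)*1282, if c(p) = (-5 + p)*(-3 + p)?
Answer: 80766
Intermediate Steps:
c(-4)*1282 = (15 + (-4)² - 8*(-4))*1282 = (15 + 16 + 32)*1282 = 63*1282 = 80766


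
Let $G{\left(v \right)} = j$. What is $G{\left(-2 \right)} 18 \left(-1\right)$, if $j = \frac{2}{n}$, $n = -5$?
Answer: $\frac{36}{5} \approx 7.2$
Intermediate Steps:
$j = - \frac{2}{5}$ ($j = \frac{2}{-5} = 2 \left(- \frac{1}{5}\right) = - \frac{2}{5} \approx -0.4$)
$G{\left(v \right)} = - \frac{2}{5}$
$G{\left(-2 \right)} 18 \left(-1\right) = \left(- \frac{2}{5}\right) 18 \left(-1\right) = \left(- \frac{36}{5}\right) \left(-1\right) = \frac{36}{5}$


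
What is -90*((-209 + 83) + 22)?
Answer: 9360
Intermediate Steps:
-90*((-209 + 83) + 22) = -90*(-126 + 22) = -90*(-104) = 9360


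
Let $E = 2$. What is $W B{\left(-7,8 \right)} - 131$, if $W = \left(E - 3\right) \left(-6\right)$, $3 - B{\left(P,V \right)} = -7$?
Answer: $-71$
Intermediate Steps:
$B{\left(P,V \right)} = 10$ ($B{\left(P,V \right)} = 3 - -7 = 3 + 7 = 10$)
$W = 6$ ($W = \left(2 - 3\right) \left(-6\right) = \left(-1\right) \left(-6\right) = 6$)
$W B{\left(-7,8 \right)} - 131 = 6 \cdot 10 - 131 = 60 - 131 = -71$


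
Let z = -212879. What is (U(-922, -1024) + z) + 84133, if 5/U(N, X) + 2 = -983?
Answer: -25362963/197 ≈ -1.2875e+5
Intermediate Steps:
U(N, X) = -1/197 (U(N, X) = 5/(-2 - 983) = 5/(-985) = 5*(-1/985) = -1/197)
(U(-922, -1024) + z) + 84133 = (-1/197 - 212879) + 84133 = -41937164/197 + 84133 = -25362963/197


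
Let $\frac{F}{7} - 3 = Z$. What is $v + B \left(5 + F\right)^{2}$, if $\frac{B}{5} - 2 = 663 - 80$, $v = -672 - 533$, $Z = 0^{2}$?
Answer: $1976095$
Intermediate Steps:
$Z = 0$
$F = 21$ ($F = 21 + 7 \cdot 0 = 21 + 0 = 21$)
$v = -1205$ ($v = -672 - 533 = -1205$)
$B = 2925$ ($B = 10 + 5 \left(663 - 80\right) = 10 + 5 \cdot 583 = 10 + 2915 = 2925$)
$v + B \left(5 + F\right)^{2} = -1205 + 2925 \left(5 + 21\right)^{2} = -1205 + 2925 \cdot 26^{2} = -1205 + 2925 \cdot 676 = -1205 + 1977300 = 1976095$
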